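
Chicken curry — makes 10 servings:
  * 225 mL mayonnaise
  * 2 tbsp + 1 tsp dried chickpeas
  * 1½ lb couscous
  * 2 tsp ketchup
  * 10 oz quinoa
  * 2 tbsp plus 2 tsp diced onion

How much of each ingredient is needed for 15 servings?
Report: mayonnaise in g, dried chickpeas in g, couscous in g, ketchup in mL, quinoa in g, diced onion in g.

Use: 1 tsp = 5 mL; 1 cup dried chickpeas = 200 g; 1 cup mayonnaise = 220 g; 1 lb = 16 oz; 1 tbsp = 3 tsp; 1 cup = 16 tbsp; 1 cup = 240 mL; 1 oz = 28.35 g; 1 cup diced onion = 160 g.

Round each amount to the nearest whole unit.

mayonnaise: 309 g; dried chickpeas: 44 g; couscous: 1021 g; ketchup: 15 mL; quinoa: 425 g; diced onion: 40 g

Scaling factor: 15/10 = 3/2 = 1.5.
mayonnaise: 225 mL × 3/2 ÷ 240 mL/cup × 220 g/cup ≈ 309 g
dried chickpeas: (2 tbsp + 1 tsp = 7/3 tbsp) × 3/2 ÷ 16 tbsp/cup × 200 g/cup ≈ 44 g
couscous: 1.5 lb × 3/2 × 16 oz/lb × 28.35 g/oz ≈ 1021 g
ketchup: 2 tsp × 3/2 × 5 mL/tsp = 15 mL
quinoa: 10 oz × 3/2 × 28.35 g/oz ≈ 425 g
diced onion: (2 tbsp + 2 tsp = 8/3 tbsp) × 3/2 ÷ 16 tbsp/cup × 160 g/cup = 40 g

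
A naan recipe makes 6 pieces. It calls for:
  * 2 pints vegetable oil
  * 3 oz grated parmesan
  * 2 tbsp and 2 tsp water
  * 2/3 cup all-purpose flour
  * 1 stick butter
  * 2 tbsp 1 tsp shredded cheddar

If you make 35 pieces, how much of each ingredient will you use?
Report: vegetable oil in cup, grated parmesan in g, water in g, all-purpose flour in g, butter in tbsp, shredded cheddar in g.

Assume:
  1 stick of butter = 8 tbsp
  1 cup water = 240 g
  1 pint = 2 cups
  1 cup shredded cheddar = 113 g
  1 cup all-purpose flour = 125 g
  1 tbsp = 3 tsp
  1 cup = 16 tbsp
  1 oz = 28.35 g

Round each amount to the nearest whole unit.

vegetable oil: 23 cup; grated parmesan: 496 g; water: 233 g; all-purpose flour: 486 g; butter: 47 tbsp; shredded cheddar: 96 g

Scaling factor: 35/6.
vegetable oil: 2 pint × 35/6 × 2 cup/pint ≈ 23 cup
grated parmesan: 3 oz × 35/6 × 28.35 g/oz ≈ 496 g
water: (2 tbsp + 2 tsp = 8/3 tbsp) × 35/6 ÷ 16 tbsp/cup × 240 g/cup ≈ 233 g
all-purpose flour: 2/3 cup × 35/6 × 125 g/cup ≈ 486 g
butter: 1 stick × 35/6 × 8 tbsp/stick ≈ 47 tbsp
shredded cheddar: (2 tbsp + 1 tsp = 7/3 tbsp) × 35/6 ÷ 16 tbsp/cup × 113 g/cup ≈ 96 g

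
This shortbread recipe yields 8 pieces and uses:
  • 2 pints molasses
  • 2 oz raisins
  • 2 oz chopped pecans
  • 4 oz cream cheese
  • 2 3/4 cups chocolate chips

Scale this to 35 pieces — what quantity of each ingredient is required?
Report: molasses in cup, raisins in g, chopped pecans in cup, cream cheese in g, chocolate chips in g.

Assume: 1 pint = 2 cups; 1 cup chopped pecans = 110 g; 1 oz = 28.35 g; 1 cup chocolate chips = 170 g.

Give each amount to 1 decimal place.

Scaling factor: 35/8 = 4.375.
molasses: 2 pint × 35/8 × 2 cup/pint = 17.5 cup
raisins: 2 oz × 35/8 × 28.35 g/oz ≈ 248.1 g
chopped pecans: 2 oz × 35/8 × 28.35 g/oz ÷ 110 g/cup ≈ 2.3 cup
cream cheese: 4 oz × 35/8 × 28.35 g/oz ≈ 496.1 g
chocolate chips: 2.75 cup × 35/8 × 170 g/cup ≈ 2045.3 g

molasses: 17.5 cup; raisins: 248.1 g; chopped pecans: 2.3 cup; cream cheese: 496.1 g; chocolate chips: 2045.3 g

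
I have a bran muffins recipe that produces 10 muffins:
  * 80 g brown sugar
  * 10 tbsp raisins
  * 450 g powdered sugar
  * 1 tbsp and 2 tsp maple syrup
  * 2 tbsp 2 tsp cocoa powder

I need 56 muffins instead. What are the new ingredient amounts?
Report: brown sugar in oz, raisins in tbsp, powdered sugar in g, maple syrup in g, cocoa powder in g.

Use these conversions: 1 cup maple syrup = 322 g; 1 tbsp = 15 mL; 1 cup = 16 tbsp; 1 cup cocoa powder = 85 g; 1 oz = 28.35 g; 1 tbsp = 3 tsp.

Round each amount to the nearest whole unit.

Scaling factor: 56/10 = 28/5 = 5.6.
brown sugar: 80 g × 28/5 ÷ 28.35 g/oz ≈ 16 oz
raisins: 10 tbsp × 28/5 = 56 tbsp
powdered sugar: 450 g × 28/5 = 2520 g
maple syrup: (1 tbsp + 2 tsp = 5/3 tbsp) × 28/5 ÷ 16 tbsp/cup × 322 g/cup ≈ 188 g
cocoa powder: (2 tbsp + 2 tsp = 8/3 tbsp) × 28/5 ÷ 16 tbsp/cup × 85 g/cup ≈ 79 g

brown sugar: 16 oz; raisins: 56 tbsp; powdered sugar: 2520 g; maple syrup: 188 g; cocoa powder: 79 g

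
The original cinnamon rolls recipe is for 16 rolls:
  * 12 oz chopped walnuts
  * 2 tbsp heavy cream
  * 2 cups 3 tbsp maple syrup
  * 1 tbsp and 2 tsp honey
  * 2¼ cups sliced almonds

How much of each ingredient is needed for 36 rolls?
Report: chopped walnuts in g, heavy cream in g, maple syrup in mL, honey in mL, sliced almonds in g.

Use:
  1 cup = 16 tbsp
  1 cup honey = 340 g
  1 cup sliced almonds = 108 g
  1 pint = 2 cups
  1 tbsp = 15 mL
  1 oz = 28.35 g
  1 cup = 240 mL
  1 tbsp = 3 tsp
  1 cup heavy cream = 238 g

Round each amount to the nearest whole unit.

chopped walnuts: 765 g; heavy cream: 67 g; maple syrup: 1181 mL; honey: 56 mL; sliced almonds: 547 g

Scaling factor: 36/16 = 9/4 = 2.25.
chopped walnuts: 12 oz × 9/4 × 28.35 g/oz ≈ 765 g
heavy cream: 2 tbsp × 9/4 ÷ 16 tbsp/cup × 238 g/cup ≈ 67 g
maple syrup: (2 cup + 3 tbsp = 2.1875 cup) × 9/4 × 240 mL/cup ≈ 1181 mL
honey: (1 tbsp + 2 tsp = 5/3 tbsp) × 9/4 × 15 mL/tbsp ≈ 56 mL
sliced almonds: 2.25 cup × 9/4 × 108 g/cup ≈ 547 g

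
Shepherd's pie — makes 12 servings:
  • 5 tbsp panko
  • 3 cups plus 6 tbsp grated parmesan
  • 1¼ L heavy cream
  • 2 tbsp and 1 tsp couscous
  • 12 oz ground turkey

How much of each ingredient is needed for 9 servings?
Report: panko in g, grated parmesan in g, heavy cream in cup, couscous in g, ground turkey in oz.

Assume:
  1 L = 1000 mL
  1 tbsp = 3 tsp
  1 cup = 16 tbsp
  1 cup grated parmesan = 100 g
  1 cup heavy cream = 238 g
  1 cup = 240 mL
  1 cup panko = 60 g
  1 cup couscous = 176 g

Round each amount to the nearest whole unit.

panko: 14 g; grated parmesan: 253 g; heavy cream: 4 cup; couscous: 19 g; ground turkey: 9 oz

Scaling factor: 9/12 = 3/4 = 0.75.
panko: 5 tbsp × 3/4 ÷ 16 tbsp/cup × 60 g/cup ≈ 14 g
grated parmesan: (3 cup + 6 tbsp = 3.375 cup) × 3/4 × 100 g/cup ≈ 253 g
heavy cream: 1.25 L × 3/4 × 1000 mL/L ÷ 240 mL/cup ≈ 4 cup
couscous: (2 tbsp + 1 tsp = 7/3 tbsp) × 3/4 ÷ 16 tbsp/cup × 176 g/cup ≈ 19 g
ground turkey: 12 oz × 3/4 = 9 oz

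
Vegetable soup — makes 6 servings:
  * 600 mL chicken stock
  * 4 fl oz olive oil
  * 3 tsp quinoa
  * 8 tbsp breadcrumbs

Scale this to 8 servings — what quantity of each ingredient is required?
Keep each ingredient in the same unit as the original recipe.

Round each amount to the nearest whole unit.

Scaling factor: 8/6 = 4/3.
chicken stock: 600 mL × 4/3 = 800 mL
olive oil: 4 fl oz × 4/3 ≈ 5 fl oz
quinoa: 3 tsp × 4/3 = 4 tsp
breadcrumbs: 8 tbsp × 4/3 ≈ 11 tbsp

chicken stock: 800 mL; olive oil: 5 fl oz; quinoa: 4 tsp; breadcrumbs: 11 tbsp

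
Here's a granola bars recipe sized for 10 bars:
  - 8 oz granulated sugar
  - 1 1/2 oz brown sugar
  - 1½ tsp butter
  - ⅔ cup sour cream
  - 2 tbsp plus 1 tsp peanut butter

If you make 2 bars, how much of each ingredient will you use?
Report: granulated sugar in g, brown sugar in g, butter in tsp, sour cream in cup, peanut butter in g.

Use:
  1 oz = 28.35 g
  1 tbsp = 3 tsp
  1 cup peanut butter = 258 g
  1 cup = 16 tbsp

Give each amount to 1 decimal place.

Scaling factor: 2/10 = 1/5 = 0.2.
granulated sugar: 8 oz × 1/5 × 28.35 g/oz ≈ 45.4 g
brown sugar: 1.5 oz × 1/5 × 28.35 g/oz ≈ 8.5 g
butter: 1.5 tsp × 1/5 = 0.3 tsp
sour cream: 2/3 cup × 1/5 ≈ 0.1 cup
peanut butter: (2 tbsp + 1 tsp = 7/3 tbsp) × 1/5 ÷ 16 tbsp/cup × 258 g/cup ≈ 7.5 g

granulated sugar: 45.4 g; brown sugar: 8.5 g; butter: 0.3 tsp; sour cream: 0.1 cup; peanut butter: 7.5 g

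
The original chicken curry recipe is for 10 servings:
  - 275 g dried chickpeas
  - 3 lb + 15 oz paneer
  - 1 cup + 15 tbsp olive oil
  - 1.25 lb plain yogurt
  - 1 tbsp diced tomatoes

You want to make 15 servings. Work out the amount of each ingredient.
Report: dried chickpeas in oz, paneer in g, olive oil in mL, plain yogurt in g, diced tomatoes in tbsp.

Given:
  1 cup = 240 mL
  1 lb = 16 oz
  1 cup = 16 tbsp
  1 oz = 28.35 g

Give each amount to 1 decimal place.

Scaling factor: 15/10 = 3/2 = 1.5.
dried chickpeas: 275 g × 3/2 ÷ 28.35 g/oz ≈ 14.6 oz
paneer: (3 lb + 15 oz = 3.9375 lb) × 3/2 × 16 oz/lb × 28.35 g/oz ≈ 2679.1 g
olive oil: (1 cup + 15 tbsp = 1.9375 cup) × 3/2 × 240 mL/cup = 697.5 mL
plain yogurt: 1.25 lb × 3/2 × 16 oz/lb × 28.35 g/oz = 850.5 g
diced tomatoes: 1 tbsp × 3/2 = 1.5 tbsp

dried chickpeas: 14.6 oz; paneer: 2679.1 g; olive oil: 697.5 mL; plain yogurt: 850.5 g; diced tomatoes: 1.5 tbsp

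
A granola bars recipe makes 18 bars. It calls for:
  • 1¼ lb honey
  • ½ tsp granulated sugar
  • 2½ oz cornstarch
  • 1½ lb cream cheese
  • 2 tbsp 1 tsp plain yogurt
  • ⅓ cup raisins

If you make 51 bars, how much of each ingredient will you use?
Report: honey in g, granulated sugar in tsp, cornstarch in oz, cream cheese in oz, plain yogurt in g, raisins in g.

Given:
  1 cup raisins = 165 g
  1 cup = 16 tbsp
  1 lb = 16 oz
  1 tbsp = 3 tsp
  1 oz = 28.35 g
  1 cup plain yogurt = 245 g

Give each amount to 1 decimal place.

honey: 1606.5 g; granulated sugar: 1.4 tsp; cornstarch: 7.1 oz; cream cheese: 68.0 oz; plain yogurt: 101.2 g; raisins: 155.8 g

Scaling factor: 51/18 = 17/6.
honey: 1.25 lb × 17/6 × 16 oz/lb × 28.35 g/oz = 1606.5 g
granulated sugar: 0.5 tsp × 17/6 ≈ 1.4 tsp
cornstarch: 2.5 oz × 17/6 ≈ 7.1 oz
cream cheese: 1.5 lb × 17/6 × 16 oz/lb = 68.0 oz
plain yogurt: (2 tbsp + 1 tsp = 7/3 tbsp) × 17/6 ÷ 16 tbsp/cup × 245 g/cup ≈ 101.2 g
raisins: 1/3 cup × 17/6 × 165 g/cup ≈ 155.8 g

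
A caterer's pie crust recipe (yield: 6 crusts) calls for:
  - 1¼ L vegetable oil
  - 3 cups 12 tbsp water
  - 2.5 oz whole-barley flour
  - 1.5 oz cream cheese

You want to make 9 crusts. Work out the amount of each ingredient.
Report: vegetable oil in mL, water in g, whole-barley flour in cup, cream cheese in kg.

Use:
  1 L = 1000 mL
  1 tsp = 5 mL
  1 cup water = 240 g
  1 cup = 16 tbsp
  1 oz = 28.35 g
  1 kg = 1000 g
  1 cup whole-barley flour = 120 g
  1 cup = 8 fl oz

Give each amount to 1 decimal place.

Scaling factor: 9/6 = 3/2 = 1.5.
vegetable oil: 1.25 L × 3/2 × 1000 mL/L = 1875.0 mL
water: (3 cup + 12 tbsp = 3.75 cup) × 3/2 × 240 g/cup = 1350.0 g
whole-barley flour: 2.5 oz × 3/2 × 28.35 g/oz ÷ 120 g/cup ≈ 0.9 cup
cream cheese: 1.5 oz × 3/2 × 28.35 g/oz ÷ 1000 g/kg ≈ 0.1 kg

vegetable oil: 1875.0 mL; water: 1350.0 g; whole-barley flour: 0.9 cup; cream cheese: 0.1 kg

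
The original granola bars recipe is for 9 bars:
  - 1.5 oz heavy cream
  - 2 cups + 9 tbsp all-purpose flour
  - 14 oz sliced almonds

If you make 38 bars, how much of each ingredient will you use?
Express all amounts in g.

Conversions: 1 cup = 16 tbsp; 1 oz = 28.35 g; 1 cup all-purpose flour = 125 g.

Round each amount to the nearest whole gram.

Scaling factor: 38/9.
heavy cream: 1.5 oz × 38/9 × 28.35 g/oz ≈ 180 g
all-purpose flour: (2 cup + 9 tbsp = 2.5625 cup) × 38/9 × 125 g/cup ≈ 1352 g
sliced almonds: 14 oz × 38/9 × 28.35 g/oz ≈ 1676 g

heavy cream: 180 g; all-purpose flour: 1352 g; sliced almonds: 1676 g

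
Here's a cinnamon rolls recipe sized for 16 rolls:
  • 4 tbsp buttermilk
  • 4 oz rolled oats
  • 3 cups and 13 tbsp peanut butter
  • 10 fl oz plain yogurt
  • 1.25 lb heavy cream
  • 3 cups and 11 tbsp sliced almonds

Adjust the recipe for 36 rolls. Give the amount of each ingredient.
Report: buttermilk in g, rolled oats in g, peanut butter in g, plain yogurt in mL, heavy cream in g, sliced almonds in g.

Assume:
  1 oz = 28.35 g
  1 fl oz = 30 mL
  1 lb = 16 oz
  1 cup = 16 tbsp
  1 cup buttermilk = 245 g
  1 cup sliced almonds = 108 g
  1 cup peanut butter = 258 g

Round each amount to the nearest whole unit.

buttermilk: 138 g; rolled oats: 255 g; peanut butter: 2213 g; plain yogurt: 675 mL; heavy cream: 1276 g; sliced almonds: 896 g

Scaling factor: 36/16 = 9/4 = 2.25.
buttermilk: 4 tbsp × 9/4 ÷ 16 tbsp/cup × 245 g/cup ≈ 138 g
rolled oats: 4 oz × 9/4 × 28.35 g/oz ≈ 255 g
peanut butter: (3 cup + 13 tbsp = 3.8125 cup) × 9/4 × 258 g/cup ≈ 2213 g
plain yogurt: 10 fl oz × 9/4 × 30 mL/fl oz = 675 mL
heavy cream: 1.25 lb × 9/4 × 16 oz/lb × 28.35 g/oz ≈ 1276 g
sliced almonds: (3 cup + 11 tbsp = 3.6875 cup) × 9/4 × 108 g/cup ≈ 896 g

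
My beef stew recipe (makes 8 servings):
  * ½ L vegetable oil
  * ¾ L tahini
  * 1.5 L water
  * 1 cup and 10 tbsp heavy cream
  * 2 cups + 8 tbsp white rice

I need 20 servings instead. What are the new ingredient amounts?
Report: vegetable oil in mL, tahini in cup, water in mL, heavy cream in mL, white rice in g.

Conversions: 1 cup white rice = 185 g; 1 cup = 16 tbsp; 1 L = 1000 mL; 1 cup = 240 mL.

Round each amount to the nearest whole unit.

Scaling factor: 20/8 = 5/2 = 2.5.
vegetable oil: 0.5 L × 5/2 × 1000 mL/L = 1250 mL
tahini: 0.75 L × 5/2 × 1000 mL/L ÷ 240 mL/cup ≈ 8 cup
water: 1.5 L × 5/2 × 1000 mL/L = 3750 mL
heavy cream: (1 cup + 10 tbsp = 1.625 cup) × 5/2 × 240 mL/cup = 975 mL
white rice: (2 cup + 8 tbsp = 2.5 cup) × 5/2 × 185 g/cup ≈ 1156 g

vegetable oil: 1250 mL; tahini: 8 cup; water: 3750 mL; heavy cream: 975 mL; white rice: 1156 g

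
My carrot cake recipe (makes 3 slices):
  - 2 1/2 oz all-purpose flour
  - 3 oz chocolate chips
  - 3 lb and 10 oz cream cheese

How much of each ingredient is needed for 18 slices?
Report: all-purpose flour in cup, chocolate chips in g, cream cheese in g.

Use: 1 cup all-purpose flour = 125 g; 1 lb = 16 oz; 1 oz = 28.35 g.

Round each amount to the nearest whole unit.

all-purpose flour: 3 cup; chocolate chips: 510 g; cream cheese: 9866 g

Scaling factor: 18/3 = 6.
all-purpose flour: 2.5 oz × 6 × 28.35 g/oz ÷ 125 g/cup ≈ 3 cup
chocolate chips: 3 oz × 6 × 28.35 g/oz ≈ 510 g
cream cheese: (3 lb + 10 oz = 3.625 lb) × 6 × 16 oz/lb × 28.35 g/oz ≈ 9866 g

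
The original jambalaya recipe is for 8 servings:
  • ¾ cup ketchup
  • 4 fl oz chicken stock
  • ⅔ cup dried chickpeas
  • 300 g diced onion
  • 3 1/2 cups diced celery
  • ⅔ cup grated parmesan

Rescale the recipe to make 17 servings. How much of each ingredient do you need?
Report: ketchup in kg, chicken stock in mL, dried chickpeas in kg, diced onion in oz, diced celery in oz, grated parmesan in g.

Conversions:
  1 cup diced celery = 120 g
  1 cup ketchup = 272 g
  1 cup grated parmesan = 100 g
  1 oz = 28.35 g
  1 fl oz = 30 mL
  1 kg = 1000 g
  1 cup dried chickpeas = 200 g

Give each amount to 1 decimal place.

Scaling factor: 17/8 = 2.125.
ketchup: 0.75 cup × 17/8 × 272 g/cup ÷ 1000 g/kg ≈ 0.4 kg
chicken stock: 4 fl oz × 17/8 × 30 mL/fl oz = 255.0 mL
dried chickpeas: 2/3 cup × 17/8 × 200 g/cup ÷ 1000 g/kg ≈ 0.3 kg
diced onion: 300 g × 17/8 ÷ 28.35 g/oz ≈ 22.5 oz
diced celery: 3.5 cup × 17/8 × 120 g/cup ÷ 28.35 g/oz ≈ 31.5 oz
grated parmesan: 2/3 cup × 17/8 × 100 g/cup ≈ 141.7 g

ketchup: 0.4 kg; chicken stock: 255.0 mL; dried chickpeas: 0.3 kg; diced onion: 22.5 oz; diced celery: 31.5 oz; grated parmesan: 141.7 g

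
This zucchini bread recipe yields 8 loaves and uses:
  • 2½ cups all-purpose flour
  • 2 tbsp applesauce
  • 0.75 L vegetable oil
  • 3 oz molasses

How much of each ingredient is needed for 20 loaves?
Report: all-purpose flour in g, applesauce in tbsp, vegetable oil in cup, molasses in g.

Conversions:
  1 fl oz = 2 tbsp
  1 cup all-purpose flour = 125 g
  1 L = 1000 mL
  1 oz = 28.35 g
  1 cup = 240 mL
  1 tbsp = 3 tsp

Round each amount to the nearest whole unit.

Scaling factor: 20/8 = 5/2 = 2.5.
all-purpose flour: 2.5 cup × 5/2 × 125 g/cup ≈ 781 g
applesauce: 2 tbsp × 5/2 = 5 tbsp
vegetable oil: 0.75 L × 5/2 × 1000 mL/L ÷ 240 mL/cup ≈ 8 cup
molasses: 3 oz × 5/2 × 28.35 g/oz ≈ 213 g

all-purpose flour: 781 g; applesauce: 5 tbsp; vegetable oil: 8 cup; molasses: 213 g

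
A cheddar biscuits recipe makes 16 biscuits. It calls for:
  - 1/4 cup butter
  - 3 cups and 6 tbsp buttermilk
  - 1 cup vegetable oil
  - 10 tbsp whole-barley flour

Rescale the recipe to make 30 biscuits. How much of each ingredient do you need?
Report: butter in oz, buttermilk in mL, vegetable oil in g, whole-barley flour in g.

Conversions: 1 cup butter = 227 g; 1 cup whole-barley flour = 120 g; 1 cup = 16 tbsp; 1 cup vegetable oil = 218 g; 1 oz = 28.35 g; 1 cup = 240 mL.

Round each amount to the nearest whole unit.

butter: 4 oz; buttermilk: 1519 mL; vegetable oil: 409 g; whole-barley flour: 141 g

Scaling factor: 30/16 = 15/8 = 1.875.
butter: 0.25 cup × 15/8 × 227 g/cup ÷ 28.35 g/oz ≈ 4 oz
buttermilk: (3 cup + 6 tbsp = 3.375 cup) × 15/8 × 240 mL/cup ≈ 1519 mL
vegetable oil: 1 cup × 15/8 × 218 g/cup ≈ 409 g
whole-barley flour: 10 tbsp × 15/8 ÷ 16 tbsp/cup × 120 g/cup ≈ 141 g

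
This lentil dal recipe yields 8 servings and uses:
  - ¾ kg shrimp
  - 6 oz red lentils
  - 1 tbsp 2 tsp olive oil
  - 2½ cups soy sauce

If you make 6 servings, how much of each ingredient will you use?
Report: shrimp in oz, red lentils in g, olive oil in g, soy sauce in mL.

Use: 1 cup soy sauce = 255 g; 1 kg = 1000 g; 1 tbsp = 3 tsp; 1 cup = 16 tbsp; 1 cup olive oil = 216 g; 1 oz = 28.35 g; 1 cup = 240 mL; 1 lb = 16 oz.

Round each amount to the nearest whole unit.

Scaling factor: 6/8 = 3/4 = 0.75.
shrimp: 0.75 kg × 3/4 × 1000 g/kg ÷ 28.35 g/oz ≈ 20 oz
red lentils: 6 oz × 3/4 × 28.35 g/oz ≈ 128 g
olive oil: (1 tbsp + 2 tsp = 5/3 tbsp) × 3/4 ÷ 16 tbsp/cup × 216 g/cup ≈ 17 g
soy sauce: 2.5 cup × 3/4 × 240 mL/cup = 450 mL

shrimp: 20 oz; red lentils: 128 g; olive oil: 17 g; soy sauce: 450 mL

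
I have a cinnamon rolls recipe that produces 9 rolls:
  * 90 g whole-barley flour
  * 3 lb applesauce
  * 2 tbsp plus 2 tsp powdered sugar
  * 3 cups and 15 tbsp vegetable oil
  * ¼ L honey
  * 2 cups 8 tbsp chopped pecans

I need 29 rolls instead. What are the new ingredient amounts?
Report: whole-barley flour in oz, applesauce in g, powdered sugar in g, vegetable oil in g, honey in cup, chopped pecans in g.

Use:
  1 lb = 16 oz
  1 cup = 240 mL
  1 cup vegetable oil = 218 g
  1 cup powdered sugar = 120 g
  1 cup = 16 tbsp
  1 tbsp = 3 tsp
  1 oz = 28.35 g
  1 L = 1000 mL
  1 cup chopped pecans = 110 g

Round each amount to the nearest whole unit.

whole-barley flour: 10 oz; applesauce: 4385 g; powdered sugar: 64 g; vegetable oil: 2766 g; honey: 3 cup; chopped pecans: 886 g

Scaling factor: 29/9.
whole-barley flour: 90 g × 29/9 ÷ 28.35 g/oz ≈ 10 oz
applesauce: 3 lb × 29/9 × 16 oz/lb × 28.35 g/oz ≈ 4385 g
powdered sugar: (2 tbsp + 2 tsp = 8/3 tbsp) × 29/9 ÷ 16 tbsp/cup × 120 g/cup ≈ 64 g
vegetable oil: (3 cup + 15 tbsp = 3.9375 cup) × 29/9 × 218 g/cup ≈ 2766 g
honey: 0.25 L × 29/9 × 1000 mL/L ÷ 240 mL/cup ≈ 3 cup
chopped pecans: (2 cup + 8 tbsp = 2.5 cup) × 29/9 × 110 g/cup ≈ 886 g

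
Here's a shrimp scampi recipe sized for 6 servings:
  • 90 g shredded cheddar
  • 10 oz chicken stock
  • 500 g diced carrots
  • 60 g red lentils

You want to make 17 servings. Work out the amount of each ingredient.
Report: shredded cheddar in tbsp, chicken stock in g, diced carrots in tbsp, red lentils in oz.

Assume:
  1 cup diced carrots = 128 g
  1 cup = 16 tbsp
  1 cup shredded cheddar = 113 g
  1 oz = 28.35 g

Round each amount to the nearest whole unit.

Scaling factor: 17/6.
shredded cheddar: 90 g × 17/6 ÷ 113 g/cup × 16 tbsp/cup ≈ 36 tbsp
chicken stock: 10 oz × 17/6 × 28.35 g/oz ≈ 803 g
diced carrots: 500 g × 17/6 ÷ 128 g/cup × 16 tbsp/cup ≈ 177 tbsp
red lentils: 60 g × 17/6 ÷ 28.35 g/oz ≈ 6 oz

shredded cheddar: 36 tbsp; chicken stock: 803 g; diced carrots: 177 tbsp; red lentils: 6 oz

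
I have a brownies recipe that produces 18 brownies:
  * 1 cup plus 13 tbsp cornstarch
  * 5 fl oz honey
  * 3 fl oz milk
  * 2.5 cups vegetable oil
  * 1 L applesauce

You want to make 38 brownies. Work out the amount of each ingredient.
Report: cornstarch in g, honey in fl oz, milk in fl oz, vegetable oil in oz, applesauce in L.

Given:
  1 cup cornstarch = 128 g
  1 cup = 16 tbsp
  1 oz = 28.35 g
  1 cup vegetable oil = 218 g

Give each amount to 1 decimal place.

cornstarch: 489.8 g; honey: 10.6 fl oz; milk: 6.3 fl oz; vegetable oil: 40.6 oz; applesauce: 2.1 L

Scaling factor: 38/18 = 19/9.
cornstarch: (1 cup + 13 tbsp = 1.8125 cup) × 19/9 × 128 g/cup ≈ 489.8 g
honey: 5 fl oz × 19/9 ≈ 10.6 fl oz
milk: 3 fl oz × 19/9 ≈ 6.3 fl oz
vegetable oil: 2.5 cup × 19/9 × 218 g/cup ÷ 28.35 g/oz ≈ 40.6 oz
applesauce: 1 L × 19/9 ≈ 2.1 L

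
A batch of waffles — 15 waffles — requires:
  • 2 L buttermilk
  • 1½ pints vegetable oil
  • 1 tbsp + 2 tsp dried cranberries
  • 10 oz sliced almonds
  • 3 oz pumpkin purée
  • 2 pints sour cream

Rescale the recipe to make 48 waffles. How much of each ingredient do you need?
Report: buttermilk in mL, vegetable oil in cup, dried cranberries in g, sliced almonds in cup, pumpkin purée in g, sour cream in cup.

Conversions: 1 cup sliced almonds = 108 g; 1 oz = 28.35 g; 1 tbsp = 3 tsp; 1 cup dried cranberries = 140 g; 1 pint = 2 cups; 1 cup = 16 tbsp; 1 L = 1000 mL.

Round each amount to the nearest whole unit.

buttermilk: 6400 mL; vegetable oil: 10 cup; dried cranberries: 47 g; sliced almonds: 8 cup; pumpkin purée: 272 g; sour cream: 13 cup

Scaling factor: 48/15 = 16/5 = 3.2.
buttermilk: 2 L × 16/5 × 1000 mL/L = 6400 mL
vegetable oil: 1.5 pint × 16/5 × 2 cup/pint ≈ 10 cup
dried cranberries: (1 tbsp + 2 tsp = 5/3 tbsp) × 16/5 ÷ 16 tbsp/cup × 140 g/cup ≈ 47 g
sliced almonds: 10 oz × 16/5 × 28.35 g/oz ÷ 108 g/cup ≈ 8 cup
pumpkin purée: 3 oz × 16/5 × 28.35 g/oz ≈ 272 g
sour cream: 2 pint × 16/5 × 2 cup/pint ≈ 13 cup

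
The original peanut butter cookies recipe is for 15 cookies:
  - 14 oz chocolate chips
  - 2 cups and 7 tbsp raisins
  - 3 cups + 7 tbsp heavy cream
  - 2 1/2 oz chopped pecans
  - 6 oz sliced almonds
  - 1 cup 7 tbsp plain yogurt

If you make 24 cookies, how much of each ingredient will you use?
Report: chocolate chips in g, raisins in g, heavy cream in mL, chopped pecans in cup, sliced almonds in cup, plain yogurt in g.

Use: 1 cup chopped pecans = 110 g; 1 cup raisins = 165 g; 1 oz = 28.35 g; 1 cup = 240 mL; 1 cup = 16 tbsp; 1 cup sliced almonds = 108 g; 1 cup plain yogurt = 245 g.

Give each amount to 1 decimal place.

chocolate chips: 635.0 g; raisins: 643.5 g; heavy cream: 1320.0 mL; chopped pecans: 1.0 cup; sliced almonds: 2.5 cup; plain yogurt: 563.5 g

Scaling factor: 24/15 = 8/5 = 1.6.
chocolate chips: 14 oz × 8/5 × 28.35 g/oz ≈ 635.0 g
raisins: (2 cup + 7 tbsp = 2.4375 cup) × 8/5 × 165 g/cup = 643.5 g
heavy cream: (3 cup + 7 tbsp = 3.4375 cup) × 8/5 × 240 mL/cup = 1320.0 mL
chopped pecans: 2.5 oz × 8/5 × 28.35 g/oz ÷ 110 g/cup ≈ 1.0 cup
sliced almonds: 6 oz × 8/5 × 28.35 g/oz ÷ 108 g/cup ≈ 2.5 cup
plain yogurt: (1 cup + 7 tbsp = 1.4375 cup) × 8/5 × 245 g/cup = 563.5 g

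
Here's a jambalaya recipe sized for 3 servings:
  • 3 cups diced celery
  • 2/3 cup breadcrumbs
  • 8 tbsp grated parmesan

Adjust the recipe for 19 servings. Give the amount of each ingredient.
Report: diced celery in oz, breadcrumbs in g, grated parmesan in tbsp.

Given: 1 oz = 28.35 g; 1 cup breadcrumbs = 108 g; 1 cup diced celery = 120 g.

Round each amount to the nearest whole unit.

diced celery: 80 oz; breadcrumbs: 456 g; grated parmesan: 51 tbsp

Scaling factor: 19/3.
diced celery: 3 cup × 19/3 × 120 g/cup ÷ 28.35 g/oz ≈ 80 oz
breadcrumbs: 2/3 cup × 19/3 × 108 g/cup = 456 g
grated parmesan: 8 tbsp × 19/3 ≈ 51 tbsp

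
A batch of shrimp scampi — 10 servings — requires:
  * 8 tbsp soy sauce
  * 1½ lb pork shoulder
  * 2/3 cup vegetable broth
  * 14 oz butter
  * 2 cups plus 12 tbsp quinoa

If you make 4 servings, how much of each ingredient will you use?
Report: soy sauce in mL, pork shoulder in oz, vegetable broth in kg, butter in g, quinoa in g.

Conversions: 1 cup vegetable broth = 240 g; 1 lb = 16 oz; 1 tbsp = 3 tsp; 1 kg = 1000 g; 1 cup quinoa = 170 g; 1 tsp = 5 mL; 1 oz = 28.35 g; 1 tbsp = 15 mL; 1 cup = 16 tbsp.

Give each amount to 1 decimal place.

Scaling factor: 4/10 = 2/5 = 0.4.
soy sauce: 8 tbsp × 2/5 × 15 mL/tbsp = 48.0 mL
pork shoulder: 1.5 lb × 2/5 × 16 oz/lb = 9.6 oz
vegetable broth: 2/3 cup × 2/5 × 240 g/cup ÷ 1000 g/kg ≈ 0.1 kg
butter: 14 oz × 2/5 × 28.35 g/oz ≈ 158.8 g
quinoa: (2 cup + 12 tbsp = 2.75 cup) × 2/5 × 170 g/cup = 187.0 g

soy sauce: 48.0 mL; pork shoulder: 9.6 oz; vegetable broth: 0.1 kg; butter: 158.8 g; quinoa: 187.0 g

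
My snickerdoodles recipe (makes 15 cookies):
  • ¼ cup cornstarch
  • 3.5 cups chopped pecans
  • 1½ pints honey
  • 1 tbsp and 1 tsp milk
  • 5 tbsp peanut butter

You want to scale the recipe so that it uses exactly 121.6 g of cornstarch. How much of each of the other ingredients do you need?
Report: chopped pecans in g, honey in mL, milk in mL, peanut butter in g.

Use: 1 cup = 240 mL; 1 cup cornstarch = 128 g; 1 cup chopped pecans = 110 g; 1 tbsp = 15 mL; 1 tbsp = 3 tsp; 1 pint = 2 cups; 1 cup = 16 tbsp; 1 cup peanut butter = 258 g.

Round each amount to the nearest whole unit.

chopped pecans: 1463 g; honey: 2736 mL; milk: 76 mL; peanut butter: 306 g

The original recipe has 32 g of cornstarch, so the scaling factor is 121.6 ÷ 32 = 19/5 = 3.8.
chopped pecans: 3.5 cup × 19/5 × 110 g/cup = 1463 g
honey: 1.5 pint × 19/5 × 2 cup/pint × 240 mL/cup = 2736 mL
milk: (1 tbsp + 1 tsp = 4/3 tbsp) × 19/5 × 15 mL/tbsp = 76 mL
peanut butter: 5 tbsp × 19/5 ÷ 16 tbsp/cup × 258 g/cup ≈ 306 g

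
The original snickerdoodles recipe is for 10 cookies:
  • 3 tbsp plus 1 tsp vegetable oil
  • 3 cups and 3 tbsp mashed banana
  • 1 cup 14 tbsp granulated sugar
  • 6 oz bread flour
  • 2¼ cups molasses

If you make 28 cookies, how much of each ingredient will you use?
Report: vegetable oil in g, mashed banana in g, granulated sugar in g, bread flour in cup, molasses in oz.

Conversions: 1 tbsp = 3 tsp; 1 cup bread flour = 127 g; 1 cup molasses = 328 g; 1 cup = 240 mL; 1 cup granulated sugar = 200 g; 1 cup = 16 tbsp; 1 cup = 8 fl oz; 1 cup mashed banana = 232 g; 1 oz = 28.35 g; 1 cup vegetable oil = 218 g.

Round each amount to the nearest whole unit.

vegetable oil: 127 g; mashed banana: 2071 g; granulated sugar: 1050 g; bread flour: 4 cup; molasses: 73 oz

Scaling factor: 28/10 = 14/5 = 2.8.
vegetable oil: (3 tbsp + 1 tsp = 10/3 tbsp) × 14/5 ÷ 16 tbsp/cup × 218 g/cup ≈ 127 g
mashed banana: (3 cup + 3 tbsp = 3.1875 cup) × 14/5 × 232 g/cup ≈ 2071 g
granulated sugar: (1 cup + 14 tbsp = 1.875 cup) × 14/5 × 200 g/cup = 1050 g
bread flour: 6 oz × 14/5 × 28.35 g/oz ÷ 127 g/cup ≈ 4 cup
molasses: 2.25 cup × 14/5 × 328 g/cup ÷ 28.35 g/oz ≈ 73 oz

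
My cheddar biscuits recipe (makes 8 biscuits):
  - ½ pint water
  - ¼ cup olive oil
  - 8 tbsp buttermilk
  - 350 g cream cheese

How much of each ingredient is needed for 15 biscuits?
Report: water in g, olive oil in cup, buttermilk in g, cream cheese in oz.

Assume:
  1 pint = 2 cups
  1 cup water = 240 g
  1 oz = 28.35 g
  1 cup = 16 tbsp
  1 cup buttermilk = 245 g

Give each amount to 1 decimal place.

water: 450.0 g; olive oil: 0.5 cup; buttermilk: 229.7 g; cream cheese: 23.1 oz

Scaling factor: 15/8 = 1.875.
water: 0.5 pint × 15/8 × 2 cup/pint × 240 g/cup = 450.0 g
olive oil: 0.25 cup × 15/8 ≈ 0.5 cup
buttermilk: 8 tbsp × 15/8 ÷ 16 tbsp/cup × 245 g/cup ≈ 229.7 g
cream cheese: 350 g × 15/8 ÷ 28.35 g/oz ≈ 23.1 oz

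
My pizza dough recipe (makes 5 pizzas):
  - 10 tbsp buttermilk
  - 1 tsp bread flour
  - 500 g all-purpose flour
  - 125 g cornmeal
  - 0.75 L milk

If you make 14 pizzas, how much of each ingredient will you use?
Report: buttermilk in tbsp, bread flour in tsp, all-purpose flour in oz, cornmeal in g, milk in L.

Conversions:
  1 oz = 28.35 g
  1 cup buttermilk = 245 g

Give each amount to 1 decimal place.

Scaling factor: 14/5 = 2.8.
buttermilk: 10 tbsp × 14/5 = 28.0 tbsp
bread flour: 1 tsp × 14/5 = 2.8 tsp
all-purpose flour: 500 g × 14/5 ÷ 28.35 g/oz ≈ 49.4 oz
cornmeal: 125 g × 14/5 = 350.0 g
milk: 0.75 L × 14/5 = 2.1 L

buttermilk: 28.0 tbsp; bread flour: 2.8 tsp; all-purpose flour: 49.4 oz; cornmeal: 350.0 g; milk: 2.1 L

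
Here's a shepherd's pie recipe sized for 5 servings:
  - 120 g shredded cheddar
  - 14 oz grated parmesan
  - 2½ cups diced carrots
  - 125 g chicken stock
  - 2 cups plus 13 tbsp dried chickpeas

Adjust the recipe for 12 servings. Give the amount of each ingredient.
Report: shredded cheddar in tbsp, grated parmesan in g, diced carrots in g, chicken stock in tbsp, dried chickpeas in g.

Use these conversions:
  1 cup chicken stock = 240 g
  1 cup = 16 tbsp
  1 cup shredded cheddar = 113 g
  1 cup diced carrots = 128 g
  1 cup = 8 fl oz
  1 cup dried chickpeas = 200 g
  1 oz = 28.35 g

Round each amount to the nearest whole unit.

shredded cheddar: 41 tbsp; grated parmesan: 953 g; diced carrots: 768 g; chicken stock: 20 tbsp; dried chickpeas: 1350 g

Scaling factor: 12/5 = 2.4.
shredded cheddar: 120 g × 12/5 ÷ 113 g/cup × 16 tbsp/cup ≈ 41 tbsp
grated parmesan: 14 oz × 12/5 × 28.35 g/oz ≈ 953 g
diced carrots: 2.5 cup × 12/5 × 128 g/cup = 768 g
chicken stock: 125 g × 12/5 ÷ 240 g/cup × 16 tbsp/cup = 20 tbsp
dried chickpeas: (2 cup + 13 tbsp = 2.8125 cup) × 12/5 × 200 g/cup = 1350 g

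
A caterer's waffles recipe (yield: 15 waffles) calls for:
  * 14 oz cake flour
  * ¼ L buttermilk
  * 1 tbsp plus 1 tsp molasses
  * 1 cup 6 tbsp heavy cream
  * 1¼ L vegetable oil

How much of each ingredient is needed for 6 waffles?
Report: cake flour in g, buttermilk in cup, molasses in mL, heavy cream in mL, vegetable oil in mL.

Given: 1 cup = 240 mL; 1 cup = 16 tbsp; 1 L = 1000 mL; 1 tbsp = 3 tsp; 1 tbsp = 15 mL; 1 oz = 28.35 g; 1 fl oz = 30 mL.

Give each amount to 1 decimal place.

Scaling factor: 6/15 = 2/5 = 0.4.
cake flour: 14 oz × 2/5 × 28.35 g/oz ≈ 158.8 g
buttermilk: 0.25 L × 2/5 × 1000 mL/L ÷ 240 mL/cup ≈ 0.4 cup
molasses: (1 tbsp + 1 tsp = 4/3 tbsp) × 2/5 × 15 mL/tbsp = 8.0 mL
heavy cream: (1 cup + 6 tbsp = 1.375 cup) × 2/5 × 240 mL/cup = 132.0 mL
vegetable oil: 1.25 L × 2/5 × 1000 mL/L = 500.0 mL

cake flour: 158.8 g; buttermilk: 0.4 cup; molasses: 8.0 mL; heavy cream: 132.0 mL; vegetable oil: 500.0 mL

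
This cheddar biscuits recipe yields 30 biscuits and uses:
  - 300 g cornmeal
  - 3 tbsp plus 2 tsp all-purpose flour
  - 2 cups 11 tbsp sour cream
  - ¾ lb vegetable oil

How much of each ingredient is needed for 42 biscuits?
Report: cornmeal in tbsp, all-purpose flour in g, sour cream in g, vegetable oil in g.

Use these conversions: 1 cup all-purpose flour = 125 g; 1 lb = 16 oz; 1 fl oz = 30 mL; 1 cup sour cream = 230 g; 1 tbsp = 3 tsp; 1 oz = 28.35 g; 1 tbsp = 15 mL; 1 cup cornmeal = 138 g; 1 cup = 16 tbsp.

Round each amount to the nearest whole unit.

Scaling factor: 42/30 = 7/5 = 1.4.
cornmeal: 300 g × 7/5 ÷ 138 g/cup × 16 tbsp/cup ≈ 49 tbsp
all-purpose flour: (3 tbsp + 2 tsp = 11/3 tbsp) × 7/5 ÷ 16 tbsp/cup × 125 g/cup ≈ 40 g
sour cream: (2 cup + 11 tbsp = 2.6875 cup) × 7/5 × 230 g/cup ≈ 865 g
vegetable oil: 0.75 lb × 7/5 × 16 oz/lb × 28.35 g/oz ≈ 476 g

cornmeal: 49 tbsp; all-purpose flour: 40 g; sour cream: 865 g; vegetable oil: 476 g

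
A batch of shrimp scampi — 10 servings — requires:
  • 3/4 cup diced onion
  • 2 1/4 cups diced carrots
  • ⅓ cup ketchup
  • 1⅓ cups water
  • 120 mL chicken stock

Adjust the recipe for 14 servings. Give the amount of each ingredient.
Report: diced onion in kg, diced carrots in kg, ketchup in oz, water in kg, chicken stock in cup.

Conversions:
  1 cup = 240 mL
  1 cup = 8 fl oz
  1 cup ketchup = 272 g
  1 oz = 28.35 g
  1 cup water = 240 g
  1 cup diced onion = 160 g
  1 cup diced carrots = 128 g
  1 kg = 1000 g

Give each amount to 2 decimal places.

diced onion: 0.17 kg; diced carrots: 0.40 kg; ketchup: 4.48 oz; water: 0.45 kg; chicken stock: 0.70 cup

Scaling factor: 14/10 = 7/5 = 1.4.
diced onion: 0.75 cup × 7/5 × 160 g/cup ÷ 1000 g/kg ≈ 0.17 kg
diced carrots: 2.25 cup × 7/5 × 128 g/cup ÷ 1000 g/kg ≈ 0.40 kg
ketchup: 1/3 cup × 7/5 × 272 g/cup ÷ 28.35 g/oz ≈ 4.48 oz
water: 4/3 cup × 7/5 × 240 g/cup ÷ 1000 g/kg ≈ 0.45 kg
chicken stock: 120 mL × 7/5 ÷ 240 mL/cup = 0.70 cup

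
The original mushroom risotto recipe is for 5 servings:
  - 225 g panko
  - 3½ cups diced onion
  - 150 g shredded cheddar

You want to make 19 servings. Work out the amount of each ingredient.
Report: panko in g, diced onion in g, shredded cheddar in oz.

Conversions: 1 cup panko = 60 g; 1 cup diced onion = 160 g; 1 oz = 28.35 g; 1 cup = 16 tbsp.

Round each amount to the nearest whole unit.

Scaling factor: 19/5 = 3.8.
panko: 225 g × 19/5 = 855 g
diced onion: 3.5 cup × 19/5 × 160 g/cup = 2128 g
shredded cheddar: 150 g × 19/5 ÷ 28.35 g/oz ≈ 20 oz

panko: 855 g; diced onion: 2128 g; shredded cheddar: 20 oz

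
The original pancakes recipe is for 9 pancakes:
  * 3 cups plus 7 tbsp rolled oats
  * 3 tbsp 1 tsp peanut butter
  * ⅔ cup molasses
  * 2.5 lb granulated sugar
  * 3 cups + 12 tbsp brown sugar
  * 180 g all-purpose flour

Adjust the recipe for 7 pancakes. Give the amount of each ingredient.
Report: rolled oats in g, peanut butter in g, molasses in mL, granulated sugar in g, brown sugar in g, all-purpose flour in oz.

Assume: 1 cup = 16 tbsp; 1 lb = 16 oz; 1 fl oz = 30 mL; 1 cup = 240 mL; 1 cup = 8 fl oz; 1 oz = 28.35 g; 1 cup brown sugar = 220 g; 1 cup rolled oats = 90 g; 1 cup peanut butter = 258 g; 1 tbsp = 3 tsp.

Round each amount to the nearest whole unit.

Scaling factor: 7/9.
rolled oats: (3 cup + 7 tbsp = 3.4375 cup) × 7/9 × 90 g/cup ≈ 241 g
peanut butter: (3 tbsp + 1 tsp = 10/3 tbsp) × 7/9 ÷ 16 tbsp/cup × 258 g/cup ≈ 42 g
molasses: 2/3 cup × 7/9 × 240 mL/cup ≈ 124 mL
granulated sugar: 2.5 lb × 7/9 × 16 oz/lb × 28.35 g/oz = 882 g
brown sugar: (3 cup + 12 tbsp = 3.75 cup) × 7/9 × 220 g/cup ≈ 642 g
all-purpose flour: 180 g × 7/9 ÷ 28.35 g/oz ≈ 5 oz

rolled oats: 241 g; peanut butter: 42 g; molasses: 124 mL; granulated sugar: 882 g; brown sugar: 642 g; all-purpose flour: 5 oz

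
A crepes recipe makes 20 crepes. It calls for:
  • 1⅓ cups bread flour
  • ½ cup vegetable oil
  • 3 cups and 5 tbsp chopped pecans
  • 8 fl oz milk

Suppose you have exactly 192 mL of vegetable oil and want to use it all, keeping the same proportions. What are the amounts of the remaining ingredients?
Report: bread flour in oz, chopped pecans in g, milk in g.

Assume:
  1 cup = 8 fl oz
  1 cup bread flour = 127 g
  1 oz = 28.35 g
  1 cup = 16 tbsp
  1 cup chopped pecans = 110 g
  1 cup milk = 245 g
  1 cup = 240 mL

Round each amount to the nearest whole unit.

The original recipe has 120 mL of vegetable oil, so the scaling factor is 192 ÷ 120 = 8/5 = 1.6.
bread flour: 4/3 cup × 8/5 × 127 g/cup ÷ 28.35 g/oz ≈ 10 oz
chopped pecans: (3 cup + 5 tbsp = 3.3125 cup) × 8/5 × 110 g/cup = 583 g
milk: 8 fl oz × 8/5 ÷ 8 fl oz/cup × 245 g/cup = 392 g

bread flour: 10 oz; chopped pecans: 583 g; milk: 392 g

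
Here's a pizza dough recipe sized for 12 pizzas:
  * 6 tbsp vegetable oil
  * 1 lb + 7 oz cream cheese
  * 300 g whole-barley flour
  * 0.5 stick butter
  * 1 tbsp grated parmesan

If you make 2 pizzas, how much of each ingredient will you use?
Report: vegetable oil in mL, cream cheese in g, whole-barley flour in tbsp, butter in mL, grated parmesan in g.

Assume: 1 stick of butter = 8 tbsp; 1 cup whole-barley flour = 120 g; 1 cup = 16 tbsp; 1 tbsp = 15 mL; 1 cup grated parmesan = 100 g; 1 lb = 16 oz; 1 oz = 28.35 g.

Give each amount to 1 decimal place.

vegetable oil: 15.0 mL; cream cheese: 108.7 g; whole-barley flour: 6.7 tbsp; butter: 10.0 mL; grated parmesan: 1.0 g

Scaling factor: 2/12 = 1/6.
vegetable oil: 6 tbsp × 1/6 × 15 mL/tbsp = 15.0 mL
cream cheese: (1 lb + 7 oz = 1.4375 lb) × 1/6 × 16 oz/lb × 28.35 g/oz ≈ 108.7 g
whole-barley flour: 300 g × 1/6 ÷ 120 g/cup × 16 tbsp/cup ≈ 6.7 tbsp
butter: 0.5 stick × 1/6 × 8 tbsp/stick × 15 mL/tbsp = 10.0 mL
grated parmesan: 1 tbsp × 1/6 ÷ 16 tbsp/cup × 100 g/cup ≈ 1.0 g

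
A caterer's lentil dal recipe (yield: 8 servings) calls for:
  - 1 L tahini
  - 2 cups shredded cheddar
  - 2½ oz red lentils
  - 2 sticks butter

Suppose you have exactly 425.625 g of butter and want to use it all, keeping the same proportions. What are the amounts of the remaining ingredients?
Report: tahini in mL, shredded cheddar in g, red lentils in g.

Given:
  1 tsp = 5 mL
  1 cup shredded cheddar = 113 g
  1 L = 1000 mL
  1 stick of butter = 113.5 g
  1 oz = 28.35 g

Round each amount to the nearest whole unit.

tahini: 1875 mL; shredded cheddar: 424 g; red lentils: 133 g

The original recipe has 227 g of butter, so the scaling factor is 425.625 ÷ 227 = 15/8 = 1.875.
tahini: 1 L × 15/8 × 1000 mL/L = 1875 mL
shredded cheddar: 2 cup × 15/8 × 113 g/cup ≈ 424 g
red lentils: 2.5 oz × 15/8 × 28.35 g/oz ≈ 133 g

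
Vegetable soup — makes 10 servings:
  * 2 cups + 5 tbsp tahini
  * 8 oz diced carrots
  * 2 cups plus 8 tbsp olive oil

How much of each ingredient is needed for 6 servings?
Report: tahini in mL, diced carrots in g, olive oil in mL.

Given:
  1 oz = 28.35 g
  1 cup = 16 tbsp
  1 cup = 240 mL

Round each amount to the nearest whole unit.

tahini: 333 mL; diced carrots: 136 g; olive oil: 360 mL

Scaling factor: 6/10 = 3/5 = 0.6.
tahini: (2 cup + 5 tbsp = 2.3125 cup) × 3/5 × 240 mL/cup = 333 mL
diced carrots: 8 oz × 3/5 × 28.35 g/oz ≈ 136 g
olive oil: (2 cup + 8 tbsp = 2.5 cup) × 3/5 × 240 mL/cup = 360 mL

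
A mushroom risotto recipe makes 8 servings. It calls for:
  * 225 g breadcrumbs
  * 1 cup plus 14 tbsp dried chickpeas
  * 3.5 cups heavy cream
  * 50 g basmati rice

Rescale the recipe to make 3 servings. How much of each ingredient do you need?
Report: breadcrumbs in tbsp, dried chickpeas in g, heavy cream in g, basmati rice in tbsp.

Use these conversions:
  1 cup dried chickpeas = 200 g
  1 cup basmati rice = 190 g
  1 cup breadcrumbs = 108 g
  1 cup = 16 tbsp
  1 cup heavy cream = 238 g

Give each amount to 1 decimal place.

Scaling factor: 3/8 = 0.375.
breadcrumbs: 225 g × 3/8 ÷ 108 g/cup × 16 tbsp/cup = 12.5 tbsp
dried chickpeas: (1 cup + 14 tbsp = 1.875 cup) × 3/8 × 200 g/cup ≈ 140.6 g
heavy cream: 3.5 cup × 3/8 × 238 g/cup ≈ 312.4 g
basmati rice: 50 g × 3/8 ÷ 190 g/cup × 16 tbsp/cup ≈ 1.6 tbsp

breadcrumbs: 12.5 tbsp; dried chickpeas: 140.6 g; heavy cream: 312.4 g; basmati rice: 1.6 tbsp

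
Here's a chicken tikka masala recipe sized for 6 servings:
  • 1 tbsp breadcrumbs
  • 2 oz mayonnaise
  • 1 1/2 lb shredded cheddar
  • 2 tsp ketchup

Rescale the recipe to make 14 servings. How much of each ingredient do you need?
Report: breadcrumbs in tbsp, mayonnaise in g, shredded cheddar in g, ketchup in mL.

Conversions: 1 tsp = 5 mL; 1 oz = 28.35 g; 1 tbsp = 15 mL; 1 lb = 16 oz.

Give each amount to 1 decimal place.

breadcrumbs: 2.3 tbsp; mayonnaise: 132.3 g; shredded cheddar: 1587.6 g; ketchup: 23.3 mL

Scaling factor: 14/6 = 7/3.
breadcrumbs: 1 tbsp × 7/3 ≈ 2.3 tbsp
mayonnaise: 2 oz × 7/3 × 28.35 g/oz = 132.3 g
shredded cheddar: 1.5 lb × 7/3 × 16 oz/lb × 28.35 g/oz = 1587.6 g
ketchup: 2 tsp × 7/3 × 5 mL/tsp ≈ 23.3 mL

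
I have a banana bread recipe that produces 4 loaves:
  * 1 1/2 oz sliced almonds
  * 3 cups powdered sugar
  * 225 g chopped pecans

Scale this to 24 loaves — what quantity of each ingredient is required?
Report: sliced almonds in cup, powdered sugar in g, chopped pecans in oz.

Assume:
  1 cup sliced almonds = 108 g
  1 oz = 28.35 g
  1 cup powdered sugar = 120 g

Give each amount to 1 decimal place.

sliced almonds: 2.4 cup; powdered sugar: 2160.0 g; chopped pecans: 47.6 oz

Scaling factor: 24/4 = 6.
sliced almonds: 1.5 oz × 6 × 28.35 g/oz ÷ 108 g/cup ≈ 2.4 cup
powdered sugar: 3 cup × 6 × 120 g/cup = 2160.0 g
chopped pecans: 225 g × 6 ÷ 28.35 g/oz ≈ 47.6 oz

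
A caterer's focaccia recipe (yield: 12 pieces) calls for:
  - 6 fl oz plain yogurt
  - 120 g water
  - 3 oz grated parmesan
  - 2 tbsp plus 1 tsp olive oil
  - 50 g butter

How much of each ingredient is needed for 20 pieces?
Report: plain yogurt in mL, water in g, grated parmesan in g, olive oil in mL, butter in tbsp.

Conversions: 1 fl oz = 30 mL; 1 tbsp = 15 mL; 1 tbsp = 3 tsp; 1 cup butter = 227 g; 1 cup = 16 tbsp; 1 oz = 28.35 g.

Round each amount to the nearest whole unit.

plain yogurt: 300 mL; water: 200 g; grated parmesan: 142 g; olive oil: 58 mL; butter: 6 tbsp

Scaling factor: 20/12 = 5/3.
plain yogurt: 6 fl oz × 5/3 × 30 mL/fl oz = 300 mL
water: 120 g × 5/3 = 200 g
grated parmesan: 3 oz × 5/3 × 28.35 g/oz ≈ 142 g
olive oil: (2 tbsp + 1 tsp = 7/3 tbsp) × 5/3 × 15 mL/tbsp ≈ 58 mL
butter: 50 g × 5/3 ÷ 227 g/cup × 16 tbsp/cup ≈ 6 tbsp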